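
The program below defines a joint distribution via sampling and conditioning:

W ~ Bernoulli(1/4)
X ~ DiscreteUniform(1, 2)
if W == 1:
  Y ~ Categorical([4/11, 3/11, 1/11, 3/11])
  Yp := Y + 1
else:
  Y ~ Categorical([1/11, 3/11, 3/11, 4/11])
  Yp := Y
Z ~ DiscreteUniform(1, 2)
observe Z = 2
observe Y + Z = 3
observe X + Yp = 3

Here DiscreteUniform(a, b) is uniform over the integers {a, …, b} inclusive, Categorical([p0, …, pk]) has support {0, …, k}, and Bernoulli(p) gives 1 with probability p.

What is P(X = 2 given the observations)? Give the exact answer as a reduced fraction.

Enumerate traces; 2 have nonzero weight after conditioning:
  (W=0, X=2, Y=1, Z=2) weight 9/176
  (W=1, X=1, Y=1, Z=2) weight 3/176
Group by X:
  weight(X=1) = 3/176
  weight(X=2) = 9/176
Total weight = 3/176 + 9/176 = 3/44
P(X=1 | obs) = 3/176 / 3/44 = 1/4
P(X=2 | obs) = 9/176 / 3/44 = 3/4

P(X = 2 | obs) = 3/4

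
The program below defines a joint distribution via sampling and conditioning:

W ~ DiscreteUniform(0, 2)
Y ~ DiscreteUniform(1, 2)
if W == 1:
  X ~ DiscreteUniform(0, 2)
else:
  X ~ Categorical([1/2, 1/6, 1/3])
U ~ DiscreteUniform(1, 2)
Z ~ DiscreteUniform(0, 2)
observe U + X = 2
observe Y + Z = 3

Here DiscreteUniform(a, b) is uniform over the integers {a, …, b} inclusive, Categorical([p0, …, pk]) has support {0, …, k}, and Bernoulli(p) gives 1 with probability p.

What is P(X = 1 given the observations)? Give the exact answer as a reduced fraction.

P(X = 1 | obs) = 1/3

Enumerate traces; 12 have nonzero weight after conditioning:
  (W=0, Y=1, X=0, U=2, Z=2) weight 1/72
  (W=0, Y=1, X=1, U=1, Z=2) weight 1/216
  (W=0, Y=2, X=0, U=2, Z=1) weight 1/72
  (W=0, Y=2, X=1, U=1, Z=1) weight 1/216
  (W=1, Y=1, X=0, U=2, Z=2) weight 1/108
  (W=1, Y=1, X=1, U=1, Z=2) weight 1/108
  (W=1, Y=2, X=0, U=2, Z=1) weight 1/108
  (W=1, Y=2, X=1, U=1, Z=1) weight 1/108
  … 4 more
Group by X:
  weight(X=0) = 2/27
  weight(X=1) = 1/27
Total weight = 2/27 + 1/27 = 1/9
P(X=0 | obs) = 2/27 / 1/9 = 2/3
P(X=1 | obs) = 1/27 / 1/9 = 1/3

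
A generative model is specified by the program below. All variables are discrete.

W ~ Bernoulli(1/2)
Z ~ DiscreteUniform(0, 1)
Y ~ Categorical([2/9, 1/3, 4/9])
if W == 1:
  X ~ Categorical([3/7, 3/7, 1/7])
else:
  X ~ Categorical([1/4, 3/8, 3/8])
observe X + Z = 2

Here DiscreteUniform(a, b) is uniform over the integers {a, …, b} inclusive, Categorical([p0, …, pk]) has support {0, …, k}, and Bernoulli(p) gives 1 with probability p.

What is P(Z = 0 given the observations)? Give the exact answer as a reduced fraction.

Enumerate traces; 12 have nonzero weight after conditioning:
  (W=0, Z=0, Y=0, X=2) weight 1/48
  (W=0, Z=0, Y=1, X=2) weight 1/32
  (W=0, Z=0, Y=2, X=2) weight 1/24
  (W=0, Z=1, Y=0, X=1) weight 1/48
  (W=0, Z=1, Y=1, X=1) weight 1/32
  (W=0, Z=1, Y=2, X=1) weight 1/24
  (W=1, Z=0, Y=0, X=2) weight 1/126
  (W=1, Z=0, Y=1, X=2) weight 1/84
  … 4 more
Group by Z:
  weight(Z=0) = 29/224
  weight(Z=1) = 45/224
Total weight = 29/224 + 45/224 = 37/112
P(Z=0 | obs) = 29/224 / 37/112 = 29/74
P(Z=1 | obs) = 45/224 / 37/112 = 45/74

P(Z = 0 | obs) = 29/74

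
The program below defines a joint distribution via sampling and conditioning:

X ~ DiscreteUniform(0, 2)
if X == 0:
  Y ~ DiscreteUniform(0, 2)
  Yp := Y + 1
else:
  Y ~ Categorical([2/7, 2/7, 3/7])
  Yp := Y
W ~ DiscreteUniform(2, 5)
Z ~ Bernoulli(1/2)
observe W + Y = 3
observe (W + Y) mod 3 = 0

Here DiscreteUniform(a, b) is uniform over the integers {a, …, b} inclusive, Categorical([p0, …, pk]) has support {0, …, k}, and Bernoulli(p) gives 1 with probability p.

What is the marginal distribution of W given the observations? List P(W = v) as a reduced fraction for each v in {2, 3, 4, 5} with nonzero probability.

Enumerate traces; 12 have nonzero weight after conditioning:
  (X=0, Y=0, W=3, Z=0) weight 1/72
  (X=0, Y=0, W=3, Z=1) weight 1/72
  (X=0, Y=1, W=2, Z=0) weight 1/72
  (X=0, Y=1, W=2, Z=1) weight 1/72
  (X=1, Y=0, W=3, Z=0) weight 1/84
  (X=1, Y=0, W=3, Z=1) weight 1/84
  (X=1, Y=1, W=2, Z=0) weight 1/84
  (X=1, Y=1, W=2, Z=1) weight 1/84
  … 4 more
Group by W:
  weight(W=2) = 19/252
  weight(W=3) = 19/252
Total weight = 19/252 + 19/252 = 19/126
P(W=2 | obs) = 19/252 / 19/126 = 1/2
P(W=3 | obs) = 19/252 / 19/126 = 1/2

P(W=2) = 1/2, P(W=3) = 1/2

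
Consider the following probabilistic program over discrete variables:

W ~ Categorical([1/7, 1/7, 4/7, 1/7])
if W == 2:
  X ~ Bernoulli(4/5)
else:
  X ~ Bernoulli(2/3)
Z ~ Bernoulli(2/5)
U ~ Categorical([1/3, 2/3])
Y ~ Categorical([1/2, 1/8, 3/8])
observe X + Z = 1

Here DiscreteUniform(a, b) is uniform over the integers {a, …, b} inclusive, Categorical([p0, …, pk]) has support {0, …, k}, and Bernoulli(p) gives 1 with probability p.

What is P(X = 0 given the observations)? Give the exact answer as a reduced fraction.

P(X = 0 | obs) = 3/16

Enumerate traces; 48 have nonzero weight after conditioning:
  (W=0, X=0, Z=1, U=0, Y=0) weight 1/315
  (W=0, X=0, Z=1, U=0, Y=1) weight 1/1260
  (W=0, X=0, Z=1, U=0, Y=2) weight 1/420
  (W=0, X=0, Z=1, U=1, Y=0) weight 2/315
  (W=0, X=0, Z=1, U=1, Y=1) weight 1/630
  (W=0, X=0, Z=1, U=1, Y=2) weight 1/210
  (W=0, X=1, Z=0, U=0, Y=0) weight 1/105
  (W=0, X=1, Z=0, U=0, Y=1) weight 1/420
  … 40 more
Group by X:
  weight(X=0) = 18/175
  weight(X=1) = 78/175
Total weight = 18/175 + 78/175 = 96/175
P(X=0 | obs) = 18/175 / 96/175 = 3/16
P(X=1 | obs) = 78/175 / 96/175 = 13/16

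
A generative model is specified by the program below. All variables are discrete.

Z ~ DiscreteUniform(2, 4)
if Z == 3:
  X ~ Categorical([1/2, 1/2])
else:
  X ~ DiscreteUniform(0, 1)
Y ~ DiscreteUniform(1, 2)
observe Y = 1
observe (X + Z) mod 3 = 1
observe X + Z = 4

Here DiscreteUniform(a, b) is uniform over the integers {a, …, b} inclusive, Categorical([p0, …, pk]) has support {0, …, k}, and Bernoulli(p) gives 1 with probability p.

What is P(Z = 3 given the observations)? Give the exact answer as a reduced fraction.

P(Z = 3 | obs) = 1/2

Enumerate traces; 2 have nonzero weight after conditioning:
  (Z=3, X=1, Y=1) weight 1/12
  (Z=4, X=0, Y=1) weight 1/12
Group by Z:
  weight(Z=3) = 1/12
  weight(Z=4) = 1/12
Total weight = 1/12 + 1/12 = 1/6
P(Z=3 | obs) = 1/12 / 1/6 = 1/2
P(Z=4 | obs) = 1/12 / 1/6 = 1/2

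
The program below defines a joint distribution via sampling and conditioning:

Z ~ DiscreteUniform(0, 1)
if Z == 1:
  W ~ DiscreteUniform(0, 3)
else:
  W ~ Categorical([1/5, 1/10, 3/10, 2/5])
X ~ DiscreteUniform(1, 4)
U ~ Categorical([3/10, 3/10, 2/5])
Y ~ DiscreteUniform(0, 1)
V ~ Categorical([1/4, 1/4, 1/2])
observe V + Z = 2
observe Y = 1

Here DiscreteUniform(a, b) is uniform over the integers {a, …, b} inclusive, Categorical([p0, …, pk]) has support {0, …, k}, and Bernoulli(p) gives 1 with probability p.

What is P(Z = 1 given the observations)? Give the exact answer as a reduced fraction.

P(Z = 1 | obs) = 1/3

Enumerate traces; 96 have nonzero weight after conditioning:
  (Z=0, W=0, X=1, U=0, Y=1, V=2) weight 3/1600
  (Z=0, W=0, X=1, U=1, Y=1, V=2) weight 3/1600
  (Z=0, W=0, X=1, U=2, Y=1, V=2) weight 1/400
  (Z=0, W=0, X=2, U=0, Y=1, V=2) weight 3/1600
  (Z=0, W=0, X=2, U=1, Y=1, V=2) weight 3/1600
  (Z=0, W=0, X=2, U=2, Y=1, V=2) weight 1/400
  (Z=0, W=0, X=3, U=0, Y=1, V=2) weight 3/1600
  (Z=0, W=0, X=3, U=1, Y=1, V=2) weight 3/1600
  (Z=1, W=0, X=1, U=0, Y=1, V=1) weight 3/2560
  … 87 more
Group by Z:
  weight(Z=0) = 1/8
  weight(Z=1) = 1/16
Total weight = 1/8 + 1/16 = 3/16
P(Z=0 | obs) = 1/8 / 3/16 = 2/3
P(Z=1 | obs) = 1/16 / 3/16 = 1/3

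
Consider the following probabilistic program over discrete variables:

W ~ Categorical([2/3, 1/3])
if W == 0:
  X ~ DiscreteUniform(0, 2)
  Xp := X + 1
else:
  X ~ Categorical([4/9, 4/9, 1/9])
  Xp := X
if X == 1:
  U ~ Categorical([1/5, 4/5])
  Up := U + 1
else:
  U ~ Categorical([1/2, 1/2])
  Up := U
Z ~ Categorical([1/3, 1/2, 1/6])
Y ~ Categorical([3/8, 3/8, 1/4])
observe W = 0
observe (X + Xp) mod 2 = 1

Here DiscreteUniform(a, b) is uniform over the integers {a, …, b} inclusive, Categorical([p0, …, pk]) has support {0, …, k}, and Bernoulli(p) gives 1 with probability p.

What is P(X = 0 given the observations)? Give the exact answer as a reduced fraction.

Enumerate traces; 54 have nonzero weight after conditioning:
  (W=0, X=0, U=0, Z=0, Y=0) weight 1/72
  (W=0, X=0, U=0, Z=0, Y=1) weight 1/72
  (W=0, X=0, U=0, Z=0, Y=2) weight 1/108
  (W=0, X=0, U=0, Z=1, Y=0) weight 1/48
  (W=0, X=0, U=0, Z=1, Y=1) weight 1/48
  (W=0, X=0, U=0, Z=1, Y=2) weight 1/72
  (W=0, X=0, U=0, Z=2, Y=0) weight 1/144
  (W=0, X=0, U=0, Z=2, Y=1) weight 1/144
  (W=0, X=1, U=0, Z=0, Y=0) weight 1/180
  (W=0, X=2, U=0, Z=0, Y=0) weight 1/72
  … 44 more
Group by X:
  weight(X=0) = 2/9
  weight(X=1) = 2/9
  weight(X=2) = 2/9
Total weight = 2/9 + 2/9 + 2/9 = 2/3
P(X=0 | obs) = 2/9 / 2/3 = 1/3
P(X=1 | obs) = 2/9 / 2/3 = 1/3
P(X=2 | obs) = 2/9 / 2/3 = 1/3

P(X = 0 | obs) = 1/3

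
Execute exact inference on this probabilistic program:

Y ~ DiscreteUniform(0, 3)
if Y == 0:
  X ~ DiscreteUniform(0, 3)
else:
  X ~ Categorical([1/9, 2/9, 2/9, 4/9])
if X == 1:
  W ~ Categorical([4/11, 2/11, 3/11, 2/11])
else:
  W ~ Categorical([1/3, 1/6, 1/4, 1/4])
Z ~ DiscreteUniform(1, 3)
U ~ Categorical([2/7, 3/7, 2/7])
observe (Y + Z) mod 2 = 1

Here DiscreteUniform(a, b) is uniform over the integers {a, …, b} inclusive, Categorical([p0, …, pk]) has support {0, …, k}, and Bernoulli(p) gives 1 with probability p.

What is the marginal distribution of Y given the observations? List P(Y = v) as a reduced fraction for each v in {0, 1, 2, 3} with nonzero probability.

Enumerate traces; 288 have nonzero weight after conditioning:
  (Y=0, X=0, W=0, Z=1, U=0) weight 1/504
  (Y=0, X=0, W=0, Z=1, U=1) weight 1/336
  (Y=0, X=0, W=0, Z=1, U=2) weight 1/504
  (Y=0, X=0, W=0, Z=3, U=0) weight 1/504
  (Y=0, X=0, W=0, Z=3, U=1) weight 1/336
  (Y=0, X=0, W=0, Z=3, U=2) weight 1/504
  (Y=0, X=0, W=1, Z=1, U=0) weight 1/1008
  (Y=0, X=0, W=1, Z=1, U=1) weight 1/672
  (Y=1, X=0, W=0, Z=2, U=0) weight 1/1134
  (Y=2, X=0, W=0, Z=1, U=0) weight 1/1134
  … 278 more
Group by Y:
  weight(Y=0) = 1/6
  weight(Y=1) = 1/12
  weight(Y=2) = 1/6
  weight(Y=3) = 1/12
Total weight = 1/6 + 1/12 + 1/6 + 1/12 = 1/2
P(Y=0 | obs) = 1/6 / 1/2 = 1/3
P(Y=1 | obs) = 1/12 / 1/2 = 1/6
P(Y=2 | obs) = 1/6 / 1/2 = 1/3
P(Y=3 | obs) = 1/12 / 1/2 = 1/6

P(Y=0) = 1/3, P(Y=1) = 1/6, P(Y=2) = 1/3, P(Y=3) = 1/6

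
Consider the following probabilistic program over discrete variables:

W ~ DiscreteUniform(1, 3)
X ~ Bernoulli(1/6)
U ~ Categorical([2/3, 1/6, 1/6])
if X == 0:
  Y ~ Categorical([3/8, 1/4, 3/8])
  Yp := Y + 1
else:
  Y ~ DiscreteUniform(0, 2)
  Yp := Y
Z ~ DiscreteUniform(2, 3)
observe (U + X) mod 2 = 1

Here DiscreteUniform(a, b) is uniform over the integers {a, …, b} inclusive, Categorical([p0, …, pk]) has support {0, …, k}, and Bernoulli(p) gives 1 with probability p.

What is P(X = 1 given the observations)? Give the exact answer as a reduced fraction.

Enumerate traces; 54 have nonzero weight after conditioning:
  (W=1, X=0, U=1, Y=0, Z=2) weight 5/576
  (W=1, X=0, U=1, Y=0, Z=3) weight 5/576
  (W=1, X=0, U=1, Y=1, Z=2) weight 5/864
  (W=1, X=0, U=1, Y=1, Z=3) weight 5/864
  (W=1, X=0, U=1, Y=2, Z=2) weight 5/576
  (W=1, X=0, U=1, Y=2, Z=3) weight 5/576
  (W=1, X=1, U=0, Y=0, Z=2) weight 1/162
  (W=1, X=1, U=0, Y=0, Z=3) weight 1/162
  … 46 more
Group by X:
  weight(X=0) = 5/36
  weight(X=1) = 5/36
Total weight = 5/36 + 5/36 = 5/18
P(X=0 | obs) = 5/36 / 5/18 = 1/2
P(X=1 | obs) = 5/36 / 5/18 = 1/2

P(X = 1 | obs) = 1/2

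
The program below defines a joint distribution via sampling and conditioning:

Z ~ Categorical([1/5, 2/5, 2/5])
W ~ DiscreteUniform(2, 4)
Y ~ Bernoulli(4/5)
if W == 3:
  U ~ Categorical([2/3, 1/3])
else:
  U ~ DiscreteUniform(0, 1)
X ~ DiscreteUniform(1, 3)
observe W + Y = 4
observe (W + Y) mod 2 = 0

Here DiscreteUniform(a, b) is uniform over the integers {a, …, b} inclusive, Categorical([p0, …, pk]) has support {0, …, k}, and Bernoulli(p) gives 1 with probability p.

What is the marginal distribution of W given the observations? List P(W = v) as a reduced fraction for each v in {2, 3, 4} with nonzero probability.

Enumerate traces; 36 have nonzero weight after conditioning:
  (Z=0, W=3, Y=1, U=0, X=1) weight 8/675
  (Z=0, W=3, Y=1, U=0, X=2) weight 8/675
  (Z=0, W=3, Y=1, U=0, X=3) weight 8/675
  (Z=0, W=3, Y=1, U=1, X=1) weight 4/675
  (Z=0, W=3, Y=1, U=1, X=2) weight 4/675
  (Z=0, W=3, Y=1, U=1, X=3) weight 4/675
  (Z=0, W=4, Y=0, U=0, X=1) weight 1/450
  (Z=0, W=4, Y=0, U=0, X=2) weight 1/450
  … 28 more
Group by W:
  weight(W=3) = 4/15
  weight(W=4) = 1/15
Total weight = 4/15 + 1/15 = 1/3
P(W=3 | obs) = 4/15 / 1/3 = 4/5
P(W=4 | obs) = 1/15 / 1/3 = 1/5

P(W=3) = 4/5, P(W=4) = 1/5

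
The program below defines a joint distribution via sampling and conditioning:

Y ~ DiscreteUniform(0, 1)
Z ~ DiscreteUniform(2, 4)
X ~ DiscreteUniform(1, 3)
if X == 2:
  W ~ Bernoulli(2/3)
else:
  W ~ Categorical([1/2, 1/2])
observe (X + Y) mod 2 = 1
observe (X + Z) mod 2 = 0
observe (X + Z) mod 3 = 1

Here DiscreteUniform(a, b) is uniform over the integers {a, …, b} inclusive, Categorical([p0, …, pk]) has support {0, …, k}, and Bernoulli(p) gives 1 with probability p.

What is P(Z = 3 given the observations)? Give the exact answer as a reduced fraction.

P(Z = 3 | obs) = 1/2

Enumerate traces; 4 have nonzero weight after conditioning:
  (Y=0, Z=3, X=1, W=0) weight 1/36
  (Y=0, Z=3, X=1, W=1) weight 1/36
  (Y=1, Z=2, X=2, W=0) weight 1/54
  (Y=1, Z=2, X=2, W=1) weight 1/27
Group by Z:
  weight(Z=2) = 1/18
  weight(Z=3) = 1/18
Total weight = 1/18 + 1/18 = 1/9
P(Z=2 | obs) = 1/18 / 1/9 = 1/2
P(Z=3 | obs) = 1/18 / 1/9 = 1/2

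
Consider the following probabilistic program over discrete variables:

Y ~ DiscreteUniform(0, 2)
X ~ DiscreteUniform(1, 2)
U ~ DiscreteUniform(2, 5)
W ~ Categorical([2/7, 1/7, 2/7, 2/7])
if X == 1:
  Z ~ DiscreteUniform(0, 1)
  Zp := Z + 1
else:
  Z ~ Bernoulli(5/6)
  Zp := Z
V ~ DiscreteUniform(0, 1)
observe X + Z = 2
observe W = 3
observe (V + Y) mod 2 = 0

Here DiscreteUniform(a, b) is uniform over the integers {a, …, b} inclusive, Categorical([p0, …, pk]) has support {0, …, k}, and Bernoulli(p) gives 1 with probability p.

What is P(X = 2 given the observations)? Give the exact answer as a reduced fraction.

Enumerate traces; 24 have nonzero weight after conditioning:
  (Y=0, X=1, U=2, W=3, Z=1, V=0) weight 1/336
  (Y=0, X=1, U=3, W=3, Z=1, V=0) weight 1/336
  (Y=0, X=1, U=4, W=3, Z=1, V=0) weight 1/336
  (Y=0, X=1, U=5, W=3, Z=1, V=0) weight 1/336
  (Y=0, X=2, U=2, W=3, Z=0, V=0) weight 1/1008
  (Y=0, X=2, U=3, W=3, Z=0, V=0) weight 1/1008
  (Y=0, X=2, U=4, W=3, Z=0, V=0) weight 1/1008
  (Y=0, X=2, U=5, W=3, Z=0, V=0) weight 1/1008
  … 16 more
Group by X:
  weight(X=1) = 1/28
  weight(X=2) = 1/84
Total weight = 1/28 + 1/84 = 1/21
P(X=1 | obs) = 1/28 / 1/21 = 3/4
P(X=2 | obs) = 1/84 / 1/21 = 1/4

P(X = 2 | obs) = 1/4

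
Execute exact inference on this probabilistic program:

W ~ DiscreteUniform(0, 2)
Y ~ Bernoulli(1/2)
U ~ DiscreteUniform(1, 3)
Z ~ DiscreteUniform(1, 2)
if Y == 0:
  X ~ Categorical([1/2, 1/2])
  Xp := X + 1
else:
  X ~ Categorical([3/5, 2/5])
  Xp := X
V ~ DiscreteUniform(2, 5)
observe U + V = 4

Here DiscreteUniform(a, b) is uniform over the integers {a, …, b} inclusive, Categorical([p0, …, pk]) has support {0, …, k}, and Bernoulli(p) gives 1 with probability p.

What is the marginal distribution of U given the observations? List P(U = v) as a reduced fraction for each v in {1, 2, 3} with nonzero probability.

P(U=1) = 1/2, P(U=2) = 1/2

Enumerate traces; 48 have nonzero weight after conditioning:
  (W=0, Y=0, U=1, Z=1, X=0, V=3) weight 1/288
  (W=0, Y=0, U=1, Z=1, X=1, V=3) weight 1/288
  (W=0, Y=0, U=1, Z=2, X=0, V=3) weight 1/288
  (W=0, Y=0, U=1, Z=2, X=1, V=3) weight 1/288
  (W=0, Y=0, U=2, Z=1, X=0, V=2) weight 1/288
  (W=0, Y=0, U=2, Z=1, X=1, V=2) weight 1/288
  (W=0, Y=0, U=2, Z=2, X=0, V=2) weight 1/288
  (W=0, Y=0, U=2, Z=2, X=1, V=2) weight 1/288
  … 40 more
Group by U:
  weight(U=1) = 1/12
  weight(U=2) = 1/12
Total weight = 1/12 + 1/12 = 1/6
P(U=1 | obs) = 1/12 / 1/6 = 1/2
P(U=2 | obs) = 1/12 / 1/6 = 1/2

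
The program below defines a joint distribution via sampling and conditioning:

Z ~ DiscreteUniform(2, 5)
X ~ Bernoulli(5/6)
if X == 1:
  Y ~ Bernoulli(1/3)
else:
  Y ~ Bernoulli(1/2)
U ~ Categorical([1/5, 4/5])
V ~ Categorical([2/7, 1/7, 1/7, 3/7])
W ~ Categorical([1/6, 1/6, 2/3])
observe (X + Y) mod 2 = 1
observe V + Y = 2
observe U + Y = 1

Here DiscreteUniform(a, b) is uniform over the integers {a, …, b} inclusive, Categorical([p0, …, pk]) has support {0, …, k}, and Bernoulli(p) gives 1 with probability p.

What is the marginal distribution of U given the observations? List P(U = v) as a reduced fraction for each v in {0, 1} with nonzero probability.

P(U=0) = 3/83, P(U=1) = 80/83

Enumerate traces; 24 have nonzero weight after conditioning:
  (Z=2, X=0, Y=1, U=0, V=1, W=0) weight 1/10080
  (Z=2, X=0, Y=1, U=0, V=1, W=1) weight 1/10080
  (Z=2, X=0, Y=1, U=0, V=1, W=2) weight 1/2520
  (Z=2, X=1, Y=0, U=1, V=2, W=0) weight 1/378
  (Z=2, X=1, Y=0, U=1, V=2, W=1) weight 1/378
  (Z=2, X=1, Y=0, U=1, V=2, W=2) weight 2/189
  (Z=3, X=0, Y=1, U=0, V=1, W=0) weight 1/10080
  (Z=3, X=0, Y=1, U=0, V=1, W=1) weight 1/10080
  … 16 more
Group by U:
  weight(U=0) = 1/420
  weight(U=1) = 4/63
Total weight = 1/420 + 4/63 = 83/1260
P(U=0 | obs) = 1/420 / 83/1260 = 3/83
P(U=1 | obs) = 4/63 / 83/1260 = 80/83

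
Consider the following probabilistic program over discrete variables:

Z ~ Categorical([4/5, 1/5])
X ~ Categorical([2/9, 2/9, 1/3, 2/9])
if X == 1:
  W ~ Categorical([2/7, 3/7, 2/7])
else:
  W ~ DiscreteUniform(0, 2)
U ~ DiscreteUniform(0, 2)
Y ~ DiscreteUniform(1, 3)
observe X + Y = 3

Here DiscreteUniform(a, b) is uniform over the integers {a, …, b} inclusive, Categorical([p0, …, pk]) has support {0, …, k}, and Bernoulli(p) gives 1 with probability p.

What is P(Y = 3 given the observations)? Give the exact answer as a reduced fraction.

Enumerate traces; 54 have nonzero weight after conditioning:
  (Z=0, X=0, W=0, U=0, Y=3) weight 8/1215
  (Z=0, X=0, W=0, U=1, Y=3) weight 8/1215
  (Z=0, X=0, W=0, U=2, Y=3) weight 8/1215
  (Z=0, X=0, W=1, U=0, Y=3) weight 8/1215
  (Z=0, X=0, W=1, U=1, Y=3) weight 8/1215
  (Z=0, X=0, W=1, U=2, Y=3) weight 8/1215
  (Z=0, X=0, W=2, U=0, Y=3) weight 8/1215
  (Z=0, X=0, W=2, U=1, Y=3) weight 8/1215
  (Z=0, X=1, W=0, U=0, Y=2) weight 16/2835
  (Z=0, X=2, W=0, U=0, Y=1) weight 4/405
  … 44 more
Group by Y:
  weight(Y=1) = 1/9
  weight(Y=2) = 2/27
  weight(Y=3) = 2/27
Total weight = 1/9 + 2/27 + 2/27 = 7/27
P(Y=1 | obs) = 1/9 / 7/27 = 3/7
P(Y=2 | obs) = 2/27 / 7/27 = 2/7
P(Y=3 | obs) = 2/27 / 7/27 = 2/7

P(Y = 3 | obs) = 2/7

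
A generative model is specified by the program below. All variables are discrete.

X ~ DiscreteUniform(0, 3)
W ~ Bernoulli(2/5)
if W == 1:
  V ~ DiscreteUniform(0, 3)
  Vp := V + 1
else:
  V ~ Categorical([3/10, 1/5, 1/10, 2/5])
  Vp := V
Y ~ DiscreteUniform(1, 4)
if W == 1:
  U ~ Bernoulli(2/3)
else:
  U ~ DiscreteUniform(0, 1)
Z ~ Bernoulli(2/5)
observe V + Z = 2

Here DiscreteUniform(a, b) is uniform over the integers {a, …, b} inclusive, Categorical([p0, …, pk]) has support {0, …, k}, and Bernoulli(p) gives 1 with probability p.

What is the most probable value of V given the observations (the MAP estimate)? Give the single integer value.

argmax_v P(V = v | obs) = 2

Enumerate traces; 128 have nonzero weight after conditioning:
  (X=0, W=0, V=1, Y=1, U=0, Z=1) weight 3/2000
  (X=0, W=0, V=1, Y=1, U=1, Z=1) weight 3/2000
  (X=0, W=0, V=1, Y=2, U=0, Z=1) weight 3/2000
  (X=0, W=0, V=1, Y=2, U=1, Z=1) weight 3/2000
  (X=0, W=0, V=1, Y=3, U=0, Z=1) weight 3/2000
  (X=0, W=0, V=1, Y=3, U=1, Z=1) weight 3/2000
  (X=0, W=0, V=1, Y=4, U=0, Z=1) weight 3/2000
  (X=0, W=0, V=1, Y=4, U=1, Z=1) weight 3/2000
  (X=0, W=0, V=2, Y=1, U=0, Z=0) weight 9/8000
  … 119 more
Group by V:
  weight(V=1) = 11/125
  weight(V=2) = 12/125
Total weight = 11/125 + 12/125 = 23/125
P(V=1 | obs) = 11/125 / 23/125 = 11/23
P(V=2 | obs) = 12/125 / 23/125 = 12/23
argmax = 2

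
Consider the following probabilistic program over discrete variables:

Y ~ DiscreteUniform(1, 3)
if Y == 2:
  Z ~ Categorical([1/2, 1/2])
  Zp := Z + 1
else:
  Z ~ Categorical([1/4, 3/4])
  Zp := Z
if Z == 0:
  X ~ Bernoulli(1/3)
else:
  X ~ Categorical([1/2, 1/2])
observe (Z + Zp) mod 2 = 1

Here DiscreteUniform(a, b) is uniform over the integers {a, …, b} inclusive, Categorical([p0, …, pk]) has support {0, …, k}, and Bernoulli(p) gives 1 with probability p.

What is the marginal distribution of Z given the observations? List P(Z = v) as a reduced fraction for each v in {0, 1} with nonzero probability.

Enumerate traces; 4 have nonzero weight after conditioning:
  (Y=2, Z=0, X=0) weight 1/9
  (Y=2, Z=0, X=1) weight 1/18
  (Y=2, Z=1, X=0) weight 1/12
  (Y=2, Z=1, X=1) weight 1/12
Group by Z:
  weight(Z=0) = 1/6
  weight(Z=1) = 1/6
Total weight = 1/6 + 1/6 = 1/3
P(Z=0 | obs) = 1/6 / 1/3 = 1/2
P(Z=1 | obs) = 1/6 / 1/3 = 1/2

P(Z=0) = 1/2, P(Z=1) = 1/2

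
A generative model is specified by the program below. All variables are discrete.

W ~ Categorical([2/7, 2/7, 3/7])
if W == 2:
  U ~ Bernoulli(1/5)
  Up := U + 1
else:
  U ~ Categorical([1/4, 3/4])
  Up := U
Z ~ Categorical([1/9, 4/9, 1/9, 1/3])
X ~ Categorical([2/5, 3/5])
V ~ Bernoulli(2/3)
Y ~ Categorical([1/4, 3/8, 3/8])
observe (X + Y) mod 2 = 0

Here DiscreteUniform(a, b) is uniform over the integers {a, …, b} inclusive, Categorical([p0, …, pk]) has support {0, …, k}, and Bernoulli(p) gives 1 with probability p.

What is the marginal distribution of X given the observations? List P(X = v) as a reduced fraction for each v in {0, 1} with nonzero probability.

P(X=0) = 10/19, P(X=1) = 9/19

Enumerate traces; 144 have nonzero weight after conditioning:
  (W=0, U=0, Z=0, X=0, V=0, Y=0) weight 1/3780
  (W=0, U=0, Z=0, X=0, V=0, Y=2) weight 1/2520
  (W=0, U=0, Z=0, X=0, V=1, Y=0) weight 1/1890
  (W=0, U=0, Z=0, X=0, V=1, Y=2) weight 1/1260
  (W=0, U=0, Z=0, X=1, V=0, Y=1) weight 1/1680
  (W=0, U=0, Z=0, X=1, V=1, Y=1) weight 1/840
  (W=0, U=0, Z=1, X=0, V=0, Y=0) weight 1/945
  (W=0, U=0, Z=1, X=0, V=0, Y=2) weight 1/630
  … 136 more
Group by X:
  weight(X=0) = 1/4
  weight(X=1) = 9/40
Total weight = 1/4 + 9/40 = 19/40
P(X=0 | obs) = 1/4 / 19/40 = 10/19
P(X=1 | obs) = 9/40 / 19/40 = 9/19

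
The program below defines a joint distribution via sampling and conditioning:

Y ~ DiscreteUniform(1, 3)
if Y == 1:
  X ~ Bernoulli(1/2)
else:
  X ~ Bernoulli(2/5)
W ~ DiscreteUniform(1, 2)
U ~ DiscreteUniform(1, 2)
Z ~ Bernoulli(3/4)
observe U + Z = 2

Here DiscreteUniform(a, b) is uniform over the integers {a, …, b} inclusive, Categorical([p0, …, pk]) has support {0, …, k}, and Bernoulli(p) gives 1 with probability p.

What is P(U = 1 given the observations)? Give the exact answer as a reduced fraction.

P(U = 1 | obs) = 3/4

Enumerate traces; 24 have nonzero weight after conditioning:
  (Y=1, X=0, W=1, U=1, Z=1) weight 1/32
  (Y=1, X=0, W=1, U=2, Z=0) weight 1/96
  (Y=1, X=0, W=2, U=1, Z=1) weight 1/32
  (Y=1, X=0, W=2, U=2, Z=0) weight 1/96
  (Y=1, X=1, W=1, U=1, Z=1) weight 1/32
  (Y=1, X=1, W=1, U=2, Z=0) weight 1/96
  (Y=1, X=1, W=2, U=1, Z=1) weight 1/32
  (Y=1, X=1, W=2, U=2, Z=0) weight 1/96
  … 16 more
Group by U:
  weight(U=1) = 3/8
  weight(U=2) = 1/8
Total weight = 3/8 + 1/8 = 1/2
P(U=1 | obs) = 3/8 / 1/2 = 3/4
P(U=2 | obs) = 1/8 / 1/2 = 1/4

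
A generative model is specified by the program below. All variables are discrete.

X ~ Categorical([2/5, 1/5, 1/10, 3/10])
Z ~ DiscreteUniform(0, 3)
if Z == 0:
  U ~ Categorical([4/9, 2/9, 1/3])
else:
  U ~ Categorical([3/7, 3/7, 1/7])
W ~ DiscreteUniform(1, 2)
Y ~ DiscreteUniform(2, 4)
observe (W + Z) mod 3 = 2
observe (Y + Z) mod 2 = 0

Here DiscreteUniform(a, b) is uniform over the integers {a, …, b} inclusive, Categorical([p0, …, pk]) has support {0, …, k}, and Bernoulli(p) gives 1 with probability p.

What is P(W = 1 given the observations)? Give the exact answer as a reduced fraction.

P(W = 1 | obs) = 1/4

Enumerate traces; 48 have nonzero weight after conditioning:
  (X=0, Z=0, U=0, W=2, Y=2) weight 1/135
  (X=0, Z=0, U=0, W=2, Y=4) weight 1/135
  (X=0, Z=0, U=1, W=2, Y=2) weight 1/270
  (X=0, Z=0, U=1, W=2, Y=4) weight 1/270
  (X=0, Z=0, U=2, W=2, Y=2) weight 1/180
  (X=0, Z=0, U=2, W=2, Y=4) weight 1/180
  (X=0, Z=1, U=0, W=1, Y=3) weight 1/140
  (X=0, Z=1, U=1, W=1, Y=3) weight 1/140
  … 40 more
Group by W:
  weight(W=1) = 1/24
  weight(W=2) = 1/8
Total weight = 1/24 + 1/8 = 1/6
P(W=1 | obs) = 1/24 / 1/6 = 1/4
P(W=2 | obs) = 1/8 / 1/6 = 3/4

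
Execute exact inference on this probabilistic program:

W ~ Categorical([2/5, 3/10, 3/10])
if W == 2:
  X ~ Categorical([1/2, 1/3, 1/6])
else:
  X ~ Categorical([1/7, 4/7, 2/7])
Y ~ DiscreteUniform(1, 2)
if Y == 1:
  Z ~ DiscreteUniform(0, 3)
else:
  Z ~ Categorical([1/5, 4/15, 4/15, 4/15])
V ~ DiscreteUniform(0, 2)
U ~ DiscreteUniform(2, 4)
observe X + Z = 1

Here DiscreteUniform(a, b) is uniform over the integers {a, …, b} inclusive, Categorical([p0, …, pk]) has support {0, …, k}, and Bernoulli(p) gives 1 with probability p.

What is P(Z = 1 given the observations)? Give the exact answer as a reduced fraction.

P(Z = 1 | obs) = 31/85

Enumerate traces; 108 have nonzero weight after conditioning:
  (W=0, X=0, Y=1, Z=1, V=0, U=2) weight 1/1260
  (W=0, X=0, Y=1, Z=1, V=0, U=3) weight 1/1260
  (W=0, X=0, Y=1, Z=1, V=0, U=4) weight 1/1260
  (W=0, X=0, Y=1, Z=1, V=1, U=2) weight 1/1260
  (W=0, X=0, Y=1, Z=1, V=1, U=3) weight 1/1260
  (W=0, X=0, Y=1, Z=1, V=1, U=4) weight 1/1260
  (W=0, X=0, Y=1, Z=1, V=2, U=2) weight 1/1260
  (W=0, X=0, Y=1, Z=1, V=2, U=3) weight 1/1260
  (W=0, X=1, Y=1, Z=0, V=0, U=2) weight 1/315
  … 99 more
Group by Z:
  weight(Z=0) = 9/80
  weight(Z=1) = 31/480
Total weight = 9/80 + 31/480 = 17/96
P(Z=0 | obs) = 9/80 / 17/96 = 54/85
P(Z=1 | obs) = 31/480 / 17/96 = 31/85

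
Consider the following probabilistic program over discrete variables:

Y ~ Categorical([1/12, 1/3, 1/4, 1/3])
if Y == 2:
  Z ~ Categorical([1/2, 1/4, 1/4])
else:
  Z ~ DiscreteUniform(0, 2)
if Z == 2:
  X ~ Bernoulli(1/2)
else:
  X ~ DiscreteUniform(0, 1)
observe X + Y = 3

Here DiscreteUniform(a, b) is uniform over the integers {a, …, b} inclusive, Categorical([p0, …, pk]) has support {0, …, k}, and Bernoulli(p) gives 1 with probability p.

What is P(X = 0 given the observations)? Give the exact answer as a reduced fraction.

P(X = 0 | obs) = 4/7

Enumerate traces; 6 have nonzero weight after conditioning:
  (Y=2, Z=0, X=1) weight 1/16
  (Y=2, Z=1, X=1) weight 1/32
  (Y=2, Z=2, X=1) weight 1/32
  (Y=3, Z=0, X=0) weight 1/18
  (Y=3, Z=1, X=0) weight 1/18
  (Y=3, Z=2, X=0) weight 1/18
Group by X:
  weight(X=0) = 1/6
  weight(X=1) = 1/8
Total weight = 1/6 + 1/8 = 7/24
P(X=0 | obs) = 1/6 / 7/24 = 4/7
P(X=1 | obs) = 1/8 / 7/24 = 3/7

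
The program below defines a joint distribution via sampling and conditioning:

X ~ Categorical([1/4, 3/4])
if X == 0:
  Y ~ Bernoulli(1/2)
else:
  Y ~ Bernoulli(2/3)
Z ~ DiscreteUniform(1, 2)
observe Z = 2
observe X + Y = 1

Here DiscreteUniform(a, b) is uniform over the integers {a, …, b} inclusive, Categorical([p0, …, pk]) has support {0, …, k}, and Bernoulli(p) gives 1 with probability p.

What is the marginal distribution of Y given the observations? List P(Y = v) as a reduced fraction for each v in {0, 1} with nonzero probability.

P(Y=0) = 2/3, P(Y=1) = 1/3

Enumerate traces; 2 have nonzero weight after conditioning:
  (X=0, Y=1, Z=2) weight 1/16
  (X=1, Y=0, Z=2) weight 1/8
Group by Y:
  weight(Y=0) = 1/8
  weight(Y=1) = 1/16
Total weight = 1/8 + 1/16 = 3/16
P(Y=0 | obs) = 1/8 / 3/16 = 2/3
P(Y=1 | obs) = 1/16 / 3/16 = 1/3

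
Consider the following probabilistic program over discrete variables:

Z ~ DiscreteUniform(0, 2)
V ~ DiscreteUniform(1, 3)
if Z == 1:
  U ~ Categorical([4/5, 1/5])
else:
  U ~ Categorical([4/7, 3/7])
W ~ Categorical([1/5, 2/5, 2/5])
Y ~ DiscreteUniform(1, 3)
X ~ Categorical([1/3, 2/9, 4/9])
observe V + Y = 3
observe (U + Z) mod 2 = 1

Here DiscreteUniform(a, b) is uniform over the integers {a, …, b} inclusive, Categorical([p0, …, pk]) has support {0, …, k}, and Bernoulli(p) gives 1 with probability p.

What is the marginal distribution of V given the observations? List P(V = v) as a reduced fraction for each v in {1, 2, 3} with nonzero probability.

Enumerate traces; 54 have nonzero weight after conditioning:
  (Z=0, V=1, U=1, W=0, Y=2, X=0) weight 1/945
  (Z=0, V=1, U=1, W=0, Y=2, X=1) weight 2/2835
  (Z=0, V=1, U=1, W=0, Y=2, X=2) weight 4/2835
  (Z=0, V=1, U=1, W=1, Y=2, X=0) weight 2/945
  (Z=0, V=1, U=1, W=1, Y=2, X=1) weight 4/2835
  (Z=0, V=1, U=1, W=1, Y=2, X=2) weight 8/2835
  (Z=0, V=1, U=1, W=2, Y=2, X=0) weight 2/945
  (Z=0, V=1, U=1, W=2, Y=2, X=1) weight 4/2835
  (Z=0, V=2, U=1, W=0, Y=1, X=0) weight 1/945
  … 45 more
Group by V:
  weight(V=1) = 58/945
  weight(V=2) = 58/945
Total weight = 58/945 + 58/945 = 116/945
P(V=1 | obs) = 58/945 / 116/945 = 1/2
P(V=2 | obs) = 58/945 / 116/945 = 1/2

P(V=1) = 1/2, P(V=2) = 1/2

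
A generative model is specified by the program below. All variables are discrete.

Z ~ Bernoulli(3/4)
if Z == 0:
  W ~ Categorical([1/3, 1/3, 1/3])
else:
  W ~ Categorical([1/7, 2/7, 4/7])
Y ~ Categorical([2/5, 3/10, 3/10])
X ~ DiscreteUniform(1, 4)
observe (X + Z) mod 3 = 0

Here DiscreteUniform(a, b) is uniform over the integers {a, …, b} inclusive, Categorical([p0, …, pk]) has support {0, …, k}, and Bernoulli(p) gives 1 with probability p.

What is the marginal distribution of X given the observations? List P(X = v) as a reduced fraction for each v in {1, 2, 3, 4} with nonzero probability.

Enumerate traces; 18 have nonzero weight after conditioning:
  (Z=0, W=0, Y=0, X=3) weight 1/120
  (Z=0, W=0, Y=1, X=3) weight 1/160
  (Z=0, W=0, Y=2, X=3) weight 1/160
  (Z=0, W=1, Y=0, X=3) weight 1/120
  (Z=0, W=1, Y=1, X=3) weight 1/160
  (Z=0, W=1, Y=2, X=3) weight 1/160
  (Z=0, W=2, Y=0, X=3) weight 1/120
  (Z=0, W=2, Y=1, X=3) weight 1/160
  (Z=1, W=0, Y=0, X=2) weight 3/280
  … 9 more
Group by X:
  weight(X=2) = 3/16
  weight(X=3) = 1/16
Total weight = 3/16 + 1/16 = 1/4
P(X=2 | obs) = 3/16 / 1/4 = 3/4
P(X=3 | obs) = 1/16 / 1/4 = 1/4

P(X=2) = 3/4, P(X=3) = 1/4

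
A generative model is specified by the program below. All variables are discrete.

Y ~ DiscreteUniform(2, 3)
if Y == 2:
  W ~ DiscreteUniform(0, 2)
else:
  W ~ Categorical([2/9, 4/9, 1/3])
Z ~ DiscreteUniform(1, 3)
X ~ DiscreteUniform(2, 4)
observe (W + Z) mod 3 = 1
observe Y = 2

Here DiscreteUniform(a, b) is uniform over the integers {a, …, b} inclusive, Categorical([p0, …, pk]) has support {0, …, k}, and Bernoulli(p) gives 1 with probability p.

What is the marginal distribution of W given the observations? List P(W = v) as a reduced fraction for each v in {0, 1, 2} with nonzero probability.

P(W=0) = 1/3, P(W=1) = 1/3, P(W=2) = 1/3

Enumerate traces; 9 have nonzero weight after conditioning:
  (Y=2, W=0, Z=1, X=2) weight 1/54
  (Y=2, W=0, Z=1, X=3) weight 1/54
  (Y=2, W=0, Z=1, X=4) weight 1/54
  (Y=2, W=1, Z=3, X=2) weight 1/54
  (Y=2, W=1, Z=3, X=3) weight 1/54
  (Y=2, W=1, Z=3, X=4) weight 1/54
  (Y=2, W=2, Z=2, X=2) weight 1/54
  (Y=2, W=2, Z=2, X=3) weight 1/54
  … 1 more
Group by W:
  weight(W=0) = 1/18
  weight(W=1) = 1/18
  weight(W=2) = 1/18
Total weight = 1/18 + 1/18 + 1/18 = 1/6
P(W=0 | obs) = 1/18 / 1/6 = 1/3
P(W=1 | obs) = 1/18 / 1/6 = 1/3
P(W=2 | obs) = 1/18 / 1/6 = 1/3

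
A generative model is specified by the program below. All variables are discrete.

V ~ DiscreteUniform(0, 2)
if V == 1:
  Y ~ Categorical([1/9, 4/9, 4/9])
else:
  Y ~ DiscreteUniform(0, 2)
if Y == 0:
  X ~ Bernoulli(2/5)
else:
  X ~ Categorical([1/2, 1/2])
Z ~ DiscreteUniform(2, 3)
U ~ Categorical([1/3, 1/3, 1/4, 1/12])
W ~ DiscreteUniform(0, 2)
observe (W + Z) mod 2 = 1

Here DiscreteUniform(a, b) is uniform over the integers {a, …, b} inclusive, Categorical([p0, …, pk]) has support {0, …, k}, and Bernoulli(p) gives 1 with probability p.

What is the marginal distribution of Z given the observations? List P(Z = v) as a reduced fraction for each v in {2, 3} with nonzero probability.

Enumerate traces; 216 have nonzero weight after conditioning:
  (V=0, Y=0, X=0, Z=2, U=0, W=1) weight 1/270
  (V=0, Y=0, X=0, Z=2, U=1, W=1) weight 1/270
  (V=0, Y=0, X=0, Z=2, U=2, W=1) weight 1/360
  (V=0, Y=0, X=0, Z=2, U=3, W=1) weight 1/1080
  (V=0, Y=0, X=0, Z=3, U=0, W=0) weight 1/270
  (V=0, Y=0, X=0, Z=3, U=0, W=2) weight 1/270
  (V=0, Y=0, X=0, Z=3, U=1, W=0) weight 1/270
  (V=0, Y=0, X=0, Z=3, U=1, W=2) weight 1/270
  … 208 more
Group by Z:
  weight(Z=2) = 1/6
  weight(Z=3) = 1/3
Total weight = 1/6 + 1/3 = 1/2
P(Z=2 | obs) = 1/6 / 1/2 = 1/3
P(Z=3 | obs) = 1/3 / 1/2 = 2/3

P(Z=2) = 1/3, P(Z=3) = 2/3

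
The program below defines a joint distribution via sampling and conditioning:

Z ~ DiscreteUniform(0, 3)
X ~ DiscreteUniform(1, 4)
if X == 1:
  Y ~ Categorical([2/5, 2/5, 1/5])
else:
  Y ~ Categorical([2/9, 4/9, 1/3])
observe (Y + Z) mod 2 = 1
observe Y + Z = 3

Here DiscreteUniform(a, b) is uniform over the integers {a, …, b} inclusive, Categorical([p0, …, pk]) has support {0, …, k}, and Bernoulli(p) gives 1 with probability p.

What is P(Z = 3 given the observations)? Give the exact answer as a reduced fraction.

P(Z = 3 | obs) = 4/15

Enumerate traces; 12 have nonzero weight after conditioning:
  (Z=1, X=1, Y=2) weight 1/80
  (Z=1, X=2, Y=2) weight 1/48
  (Z=1, X=3, Y=2) weight 1/48
  (Z=1, X=4, Y=2) weight 1/48
  (Z=2, X=1, Y=1) weight 1/40
  (Z=2, X=2, Y=1) weight 1/36
  (Z=2, X=3, Y=1) weight 1/36
  (Z=2, X=4, Y=1) weight 1/36
  (Z=3, X=1, Y=0) weight 1/40
  … 3 more
Group by Z:
  weight(Z=1) = 3/40
  weight(Z=2) = 13/120
  weight(Z=3) = 1/15
Total weight = 3/40 + 13/120 + 1/15 = 1/4
P(Z=1 | obs) = 3/40 / 1/4 = 3/10
P(Z=2 | obs) = 13/120 / 1/4 = 13/30
P(Z=3 | obs) = 1/15 / 1/4 = 4/15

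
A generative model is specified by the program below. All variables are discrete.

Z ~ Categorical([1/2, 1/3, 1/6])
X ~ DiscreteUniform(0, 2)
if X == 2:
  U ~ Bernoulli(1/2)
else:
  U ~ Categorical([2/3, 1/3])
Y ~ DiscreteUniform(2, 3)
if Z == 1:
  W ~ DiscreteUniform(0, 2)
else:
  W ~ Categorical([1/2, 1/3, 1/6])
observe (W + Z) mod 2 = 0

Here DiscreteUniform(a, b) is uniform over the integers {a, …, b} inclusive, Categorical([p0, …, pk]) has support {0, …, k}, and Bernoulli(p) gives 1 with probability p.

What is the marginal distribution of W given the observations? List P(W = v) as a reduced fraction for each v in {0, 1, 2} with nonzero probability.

P(W=0) = 3/5, P(W=1) = 1/5, P(W=2) = 1/5

Enumerate traces; 60 have nonzero weight after conditioning:
  (Z=0, X=0, U=0, Y=2, W=0) weight 1/36
  (Z=0, X=0, U=0, Y=2, W=2) weight 1/108
  (Z=0, X=0, U=0, Y=3, W=0) weight 1/36
  (Z=0, X=0, U=0, Y=3, W=2) weight 1/108
  (Z=0, X=0, U=1, Y=2, W=0) weight 1/72
  (Z=0, X=0, U=1, Y=2, W=2) weight 1/216
  (Z=0, X=0, U=1, Y=3, W=0) weight 1/72
  (Z=0, X=0, U=1, Y=3, W=2) weight 1/216
  (Z=1, X=0, U=0, Y=2, W=1) weight 1/81
  … 51 more
Group by W:
  weight(W=0) = 1/3
  weight(W=1) = 1/9
  weight(W=2) = 1/9
Total weight = 1/3 + 1/9 + 1/9 = 5/9
P(W=0 | obs) = 1/3 / 5/9 = 3/5
P(W=1 | obs) = 1/9 / 5/9 = 1/5
P(W=2 | obs) = 1/9 / 5/9 = 1/5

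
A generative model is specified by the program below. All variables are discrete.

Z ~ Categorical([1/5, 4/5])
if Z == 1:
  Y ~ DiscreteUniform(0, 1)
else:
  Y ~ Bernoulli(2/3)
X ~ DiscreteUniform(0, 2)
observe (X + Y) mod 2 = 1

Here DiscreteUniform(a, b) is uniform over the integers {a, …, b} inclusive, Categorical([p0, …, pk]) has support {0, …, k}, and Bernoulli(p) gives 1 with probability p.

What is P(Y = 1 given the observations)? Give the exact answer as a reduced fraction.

P(Y = 1 | obs) = 16/23

Enumerate traces; 6 have nonzero weight after conditioning:
  (Z=0, Y=0, X=1) weight 1/45
  (Z=0, Y=1, X=0) weight 2/45
  (Z=0, Y=1, X=2) weight 2/45
  (Z=1, Y=0, X=1) weight 2/15
  (Z=1, Y=1, X=0) weight 2/15
  (Z=1, Y=1, X=2) weight 2/15
Group by Y:
  weight(Y=0) = 7/45
  weight(Y=1) = 16/45
Total weight = 7/45 + 16/45 = 23/45
P(Y=0 | obs) = 7/45 / 23/45 = 7/23
P(Y=1 | obs) = 16/45 / 23/45 = 16/23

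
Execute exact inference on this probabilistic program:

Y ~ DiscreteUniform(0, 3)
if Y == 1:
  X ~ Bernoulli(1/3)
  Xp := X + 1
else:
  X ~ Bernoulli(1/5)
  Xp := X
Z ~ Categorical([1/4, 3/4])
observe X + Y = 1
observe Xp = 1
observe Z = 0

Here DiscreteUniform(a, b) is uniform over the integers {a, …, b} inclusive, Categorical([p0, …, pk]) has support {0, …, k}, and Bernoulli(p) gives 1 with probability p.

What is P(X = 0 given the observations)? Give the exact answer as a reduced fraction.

P(X = 0 | obs) = 10/13

Enumerate traces; 2 have nonzero weight after conditioning:
  (Y=0, X=1, Z=0) weight 1/80
  (Y=1, X=0, Z=0) weight 1/24
Group by X:
  weight(X=0) = 1/24
  weight(X=1) = 1/80
Total weight = 1/24 + 1/80 = 13/240
P(X=0 | obs) = 1/24 / 13/240 = 10/13
P(X=1 | obs) = 1/80 / 13/240 = 3/13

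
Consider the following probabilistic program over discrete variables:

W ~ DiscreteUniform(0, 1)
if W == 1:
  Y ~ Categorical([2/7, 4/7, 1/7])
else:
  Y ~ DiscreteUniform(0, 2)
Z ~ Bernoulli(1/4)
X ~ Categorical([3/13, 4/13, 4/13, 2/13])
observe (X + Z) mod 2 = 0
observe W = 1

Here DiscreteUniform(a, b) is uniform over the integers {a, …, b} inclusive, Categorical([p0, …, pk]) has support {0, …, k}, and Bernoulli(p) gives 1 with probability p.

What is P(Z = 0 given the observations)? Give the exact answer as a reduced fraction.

P(Z = 0 | obs) = 7/9

Enumerate traces; 12 have nonzero weight after conditioning:
  (W=1, Y=0, Z=0, X=0) weight 9/364
  (W=1, Y=0, Z=0, X=2) weight 3/91
  (W=1, Y=0, Z=1, X=1) weight 1/91
  (W=1, Y=0, Z=1, X=3) weight 1/182
  (W=1, Y=1, Z=0, X=0) weight 9/182
  (W=1, Y=1, Z=0, X=2) weight 6/91
  (W=1, Y=1, Z=1, X=1) weight 2/91
  (W=1, Y=1, Z=1, X=3) weight 1/91
  … 4 more
Group by Z:
  weight(Z=0) = 21/104
  weight(Z=1) = 3/52
Total weight = 21/104 + 3/52 = 27/104
P(Z=0 | obs) = 21/104 / 27/104 = 7/9
P(Z=1 | obs) = 3/52 / 27/104 = 2/9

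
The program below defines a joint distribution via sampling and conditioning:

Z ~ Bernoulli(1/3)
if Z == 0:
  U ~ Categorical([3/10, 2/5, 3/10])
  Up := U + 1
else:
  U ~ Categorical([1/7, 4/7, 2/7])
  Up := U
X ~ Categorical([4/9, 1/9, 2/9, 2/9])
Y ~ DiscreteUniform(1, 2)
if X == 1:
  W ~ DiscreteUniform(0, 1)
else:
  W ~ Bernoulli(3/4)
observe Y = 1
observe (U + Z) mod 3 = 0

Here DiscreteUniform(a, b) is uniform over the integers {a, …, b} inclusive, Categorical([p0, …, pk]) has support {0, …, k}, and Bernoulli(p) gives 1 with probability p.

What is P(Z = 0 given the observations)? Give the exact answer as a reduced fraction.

Enumerate traces; 16 have nonzero weight after conditioning:
  (Z=0, U=0, X=0, Y=1, W=0) weight 1/90
  (Z=0, U=0, X=0, Y=1, W=1) weight 1/30
  (Z=0, U=0, X=1, Y=1, W=0) weight 1/180
  (Z=0, U=0, X=1, Y=1, W=1) weight 1/180
  (Z=0, U=0, X=2, Y=1, W=0) weight 1/180
  (Z=0, U=0, X=2, Y=1, W=1) weight 1/60
  (Z=0, U=0, X=3, Y=1, W=0) weight 1/180
  (Z=0, U=0, X=3, Y=1, W=1) weight 1/60
  (Z=1, U=2, X=0, Y=1, W=0) weight 1/189
  … 7 more
Group by Z:
  weight(Z=0) = 1/10
  weight(Z=1) = 1/21
Total weight = 1/10 + 1/21 = 31/210
P(Z=0 | obs) = 1/10 / 31/210 = 21/31
P(Z=1 | obs) = 1/21 / 31/210 = 10/31

P(Z = 0 | obs) = 21/31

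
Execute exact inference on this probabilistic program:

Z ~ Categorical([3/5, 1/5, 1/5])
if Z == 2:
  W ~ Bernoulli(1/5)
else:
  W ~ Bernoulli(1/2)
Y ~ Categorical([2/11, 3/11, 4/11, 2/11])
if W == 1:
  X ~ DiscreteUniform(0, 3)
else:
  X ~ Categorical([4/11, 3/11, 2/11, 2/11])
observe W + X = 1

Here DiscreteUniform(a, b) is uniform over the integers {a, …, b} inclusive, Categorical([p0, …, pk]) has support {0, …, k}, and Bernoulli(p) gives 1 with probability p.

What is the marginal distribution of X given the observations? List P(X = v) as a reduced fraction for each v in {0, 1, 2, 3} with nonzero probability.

P(X=0) = 121/289, P(X=1) = 168/289

Enumerate traces; 24 have nonzero weight after conditioning:
  (Z=0, W=0, Y=0, X=1) weight 9/605
  (Z=0, W=0, Y=1, X=1) weight 27/1210
  (Z=0, W=0, Y=2, X=1) weight 18/605
  (Z=0, W=0, Y=3, X=1) weight 9/605
  (Z=0, W=1, Y=0, X=0) weight 3/220
  (Z=0, W=1, Y=1, X=0) weight 9/440
  (Z=0, W=1, Y=2, X=0) weight 3/110
  (Z=0, W=1, Y=3, X=0) weight 3/220
  … 16 more
Group by X:
  weight(X=0) = 11/100
  weight(X=1) = 42/275
Total weight = 11/100 + 42/275 = 289/1100
P(X=0 | obs) = 11/100 / 289/1100 = 121/289
P(X=1 | obs) = 42/275 / 289/1100 = 168/289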